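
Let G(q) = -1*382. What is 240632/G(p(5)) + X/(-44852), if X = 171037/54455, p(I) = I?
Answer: -293861715216627/466501391060 ≈ -629.93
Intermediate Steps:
G(q) = -382
X = 171037/54455 (X = 171037*(1/54455) = 171037/54455 ≈ 3.1409)
240632/G(p(5)) + X/(-44852) = 240632/(-382) + (171037/54455)/(-44852) = 240632*(-1/382) + (171037/54455)*(-1/44852) = -120316/191 - 171037/2442415660 = -293861715216627/466501391060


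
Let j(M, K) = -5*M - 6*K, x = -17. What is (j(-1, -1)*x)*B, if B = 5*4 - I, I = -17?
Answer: -6919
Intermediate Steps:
j(M, K) = -6*K - 5*M
B = 37 (B = 5*4 - 1*(-17) = 20 + 17 = 37)
(j(-1, -1)*x)*B = ((-6*(-1) - 5*(-1))*(-17))*37 = ((6 + 5)*(-17))*37 = (11*(-17))*37 = -187*37 = -6919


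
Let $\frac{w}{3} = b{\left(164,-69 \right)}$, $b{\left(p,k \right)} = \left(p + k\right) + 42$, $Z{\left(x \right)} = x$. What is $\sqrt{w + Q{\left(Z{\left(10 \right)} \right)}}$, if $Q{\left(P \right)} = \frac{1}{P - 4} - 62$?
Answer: $\frac{\sqrt{12570}}{6} \approx 18.686$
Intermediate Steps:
$b{\left(p,k \right)} = 42 + k + p$ ($b{\left(p,k \right)} = \left(k + p\right) + 42 = 42 + k + p$)
$w = 411$ ($w = 3 \left(42 - 69 + 164\right) = 3 \cdot 137 = 411$)
$Q{\left(P \right)} = -62 + \frac{1}{-4 + P}$ ($Q{\left(P \right)} = \frac{1}{-4 + P} - 62 = -62 + \frac{1}{-4 + P}$)
$\sqrt{w + Q{\left(Z{\left(10 \right)} \right)}} = \sqrt{411 + \frac{249 - 620}{-4 + 10}} = \sqrt{411 + \frac{249 - 620}{6}} = \sqrt{411 + \frac{1}{6} \left(-371\right)} = \sqrt{411 - \frac{371}{6}} = \sqrt{\frac{2095}{6}} = \frac{\sqrt{12570}}{6}$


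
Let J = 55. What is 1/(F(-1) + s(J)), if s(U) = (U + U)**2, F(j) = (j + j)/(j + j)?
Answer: 1/12101 ≈ 8.2638e-5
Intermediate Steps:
F(j) = 1 (F(j) = (2*j)/((2*j)) = (2*j)*(1/(2*j)) = 1)
s(U) = 4*U**2 (s(U) = (2*U)**2 = 4*U**2)
1/(F(-1) + s(J)) = 1/(1 + 4*55**2) = 1/(1 + 4*3025) = 1/(1 + 12100) = 1/12101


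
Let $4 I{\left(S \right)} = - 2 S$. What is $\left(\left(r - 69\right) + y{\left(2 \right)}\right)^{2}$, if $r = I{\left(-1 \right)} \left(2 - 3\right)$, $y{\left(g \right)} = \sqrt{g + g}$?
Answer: $\frac{18225}{4} \approx 4556.3$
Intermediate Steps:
$I{\left(S \right)} = - \frac{S}{2}$ ($I{\left(S \right)} = \frac{\left(-2\right) S}{4} = - \frac{S}{2}$)
$y{\left(g \right)} = \sqrt{2} \sqrt{g}$ ($y{\left(g \right)} = \sqrt{2 g} = \sqrt{2} \sqrt{g}$)
$r = - \frac{1}{2}$ ($r = \left(- \frac{1}{2}\right) \left(-1\right) \left(2 - 3\right) = \frac{1}{2} \left(-1\right) = - \frac{1}{2} \approx -0.5$)
$\left(\left(r - 69\right) + y{\left(2 \right)}\right)^{2} = \left(\left(- \frac{1}{2} - 69\right) + \sqrt{2} \sqrt{2}\right)^{2} = \left(- \frac{139}{2} + 2\right)^{2} = \left(- \frac{135}{2}\right)^{2} = \frac{18225}{4}$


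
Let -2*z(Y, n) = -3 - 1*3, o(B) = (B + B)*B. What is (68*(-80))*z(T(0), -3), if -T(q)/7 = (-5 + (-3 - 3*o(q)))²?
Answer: -16320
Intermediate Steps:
o(B) = 2*B² (o(B) = (2*B)*B = 2*B²)
T(q) = -7*(-8 - 6*q²)² (T(q) = -7*(-5 + (-3 - 6*q²))² = -7*(-8 - 6*q²)²)
z(Y, n) = 3 (z(Y, n) = -(-3 - 1*3)/2 = -(-3 - 3)/2 = -½*(-6) = 3)
(68*(-80))*z(T(0), -3) = (68*(-80))*3 = -5440*3 = -16320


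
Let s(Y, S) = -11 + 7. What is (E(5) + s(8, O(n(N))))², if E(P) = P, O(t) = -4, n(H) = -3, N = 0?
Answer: 1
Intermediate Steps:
s(Y, S) = -4
(E(5) + s(8, O(n(N))))² = (5 - 4)² = 1² = 1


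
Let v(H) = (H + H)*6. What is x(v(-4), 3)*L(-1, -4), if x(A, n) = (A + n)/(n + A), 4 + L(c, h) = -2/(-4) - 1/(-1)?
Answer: -5/2 ≈ -2.5000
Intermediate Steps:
v(H) = 12*H (v(H) = (2*H)*6 = 12*H)
L(c, h) = -5/2 (L(c, h) = -4 + (-2/(-4) - 1/(-1)) = -4 + (-2*(-¼) - 1*(-1)) = -4 + (½ + 1) = -4 + 3/2 = -5/2)
x(A, n) = 1 (x(A, n) = (A + n)/(A + n) = 1)
x(v(-4), 3)*L(-1, -4) = 1*(-5/2) = -5/2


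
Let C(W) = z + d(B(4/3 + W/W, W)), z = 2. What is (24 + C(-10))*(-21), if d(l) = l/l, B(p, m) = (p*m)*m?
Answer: -567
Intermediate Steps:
B(p, m) = p*m**2 (B(p, m) = (m*p)*m = p*m**2)
d(l) = 1
C(W) = 3 (C(W) = 2 + 1 = 3)
(24 + C(-10))*(-21) = (24 + 3)*(-21) = 27*(-21) = -567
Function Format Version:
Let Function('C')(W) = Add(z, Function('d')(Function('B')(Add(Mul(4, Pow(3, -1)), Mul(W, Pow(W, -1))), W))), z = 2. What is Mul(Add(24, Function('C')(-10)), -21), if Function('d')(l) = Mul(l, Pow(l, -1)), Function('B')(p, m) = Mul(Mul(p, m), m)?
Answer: -567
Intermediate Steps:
Function('B')(p, m) = Mul(p, Pow(m, 2)) (Function('B')(p, m) = Mul(Mul(m, p), m) = Mul(p, Pow(m, 2)))
Function('d')(l) = 1
Function('C')(W) = 3 (Function('C')(W) = Add(2, 1) = 3)
Mul(Add(24, Function('C')(-10)), -21) = Mul(Add(24, 3), -21) = Mul(27, -21) = -567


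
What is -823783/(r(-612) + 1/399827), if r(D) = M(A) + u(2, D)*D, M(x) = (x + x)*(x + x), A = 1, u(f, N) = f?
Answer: 329370685541/487788939 ≈ 675.23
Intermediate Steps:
M(x) = 4*x² (M(x) = (2*x)*(2*x) = 4*x²)
r(D) = 4 + 2*D (r(D) = 4*1² + 2*D = 4*1 + 2*D = 4 + 2*D)
-823783/(r(-612) + 1/399827) = -823783/((4 + 2*(-612)) + 1/399827) = -823783/((4 - 1224) + 1/399827) = -823783/(-1220 + 1/399827) = -823783/(-487788939/399827) = -823783*(-399827/487788939) = 329370685541/487788939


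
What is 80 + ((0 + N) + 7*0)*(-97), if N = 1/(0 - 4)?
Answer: 417/4 ≈ 104.25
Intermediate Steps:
N = -¼ (N = 1/(-4) = -¼ ≈ -0.25000)
80 + ((0 + N) + 7*0)*(-97) = 80 + ((0 - ¼) + 7*0)*(-97) = 80 + (-¼ + 0)*(-97) = 80 - ¼*(-97) = 80 + 97/4 = 417/4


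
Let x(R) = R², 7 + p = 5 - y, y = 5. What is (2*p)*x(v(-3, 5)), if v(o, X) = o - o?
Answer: 0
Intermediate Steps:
p = -7 (p = -7 + (5 - 1*5) = -7 + (5 - 5) = -7 + 0 = -7)
v(o, X) = 0
(2*p)*x(v(-3, 5)) = (2*(-7))*0² = -14*0 = 0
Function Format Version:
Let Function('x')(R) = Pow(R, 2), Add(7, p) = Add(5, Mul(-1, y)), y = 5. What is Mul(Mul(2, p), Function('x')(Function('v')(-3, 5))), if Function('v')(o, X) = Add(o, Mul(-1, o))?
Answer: 0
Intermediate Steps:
p = -7 (p = Add(-7, Add(5, Mul(-1, 5))) = Add(-7, Add(5, -5)) = Add(-7, 0) = -7)
Function('v')(o, X) = 0
Mul(Mul(2, p), Function('x')(Function('v')(-3, 5))) = Mul(Mul(2, -7), Pow(0, 2)) = Mul(-14, 0) = 0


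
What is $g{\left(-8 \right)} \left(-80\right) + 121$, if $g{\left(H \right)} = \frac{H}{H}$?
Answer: $41$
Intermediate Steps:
$g{\left(H \right)} = 1$
$g{\left(-8 \right)} \left(-80\right) + 121 = 1 \left(-80\right) + 121 = -80 + 121 = 41$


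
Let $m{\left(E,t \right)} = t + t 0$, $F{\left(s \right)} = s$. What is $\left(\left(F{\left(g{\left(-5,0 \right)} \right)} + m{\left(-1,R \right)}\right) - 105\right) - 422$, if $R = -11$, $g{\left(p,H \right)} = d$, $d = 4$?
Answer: $-534$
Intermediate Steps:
$g{\left(p,H \right)} = 4$
$m{\left(E,t \right)} = t$ ($m{\left(E,t \right)} = t + 0 = t$)
$\left(\left(F{\left(g{\left(-5,0 \right)} \right)} + m{\left(-1,R \right)}\right) - 105\right) - 422 = \left(\left(4 - 11\right) - 105\right) - 422 = \left(-7 - 105\right) - 422 = -112 - 422 = -534$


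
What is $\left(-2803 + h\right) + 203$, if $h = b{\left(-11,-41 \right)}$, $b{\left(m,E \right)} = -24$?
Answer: $-2624$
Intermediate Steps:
$h = -24$
$\left(-2803 + h\right) + 203 = \left(-2803 - 24\right) + 203 = -2827 + 203 = -2624$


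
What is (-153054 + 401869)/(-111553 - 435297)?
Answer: -49763/109370 ≈ -0.45500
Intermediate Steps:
(-153054 + 401869)/(-111553 - 435297) = 248815/(-546850) = 248815*(-1/546850) = -49763/109370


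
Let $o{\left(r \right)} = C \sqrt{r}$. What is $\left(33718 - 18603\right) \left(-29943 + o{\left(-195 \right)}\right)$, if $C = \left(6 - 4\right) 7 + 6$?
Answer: $-452588445 + 302300 i \sqrt{195} \approx -4.5259 \cdot 10^{8} + 4.2214 \cdot 10^{6} i$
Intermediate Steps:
$C = 20$ ($C = \left(6 - 4\right) 7 + 6 = 2 \cdot 7 + 6 = 14 + 6 = 20$)
$o{\left(r \right)} = 20 \sqrt{r}$
$\left(33718 - 18603\right) \left(-29943 + o{\left(-195 \right)}\right) = \left(33718 - 18603\right) \left(-29943 + 20 \sqrt{-195}\right) = 15115 \left(-29943 + 20 i \sqrt{195}\right) = -452588445 + 302300 i \sqrt{195}$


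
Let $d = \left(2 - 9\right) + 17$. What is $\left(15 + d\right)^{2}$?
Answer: $625$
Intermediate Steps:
$d = 10$ ($d = \left(2 - 9\right) + 17 = -7 + 17 = 10$)
$\left(15 + d\right)^{2} = \left(15 + 10\right)^{2} = 25^{2} = 625$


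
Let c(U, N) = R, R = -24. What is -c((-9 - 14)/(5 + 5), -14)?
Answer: 24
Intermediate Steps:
c(U, N) = -24
-c((-9 - 14)/(5 + 5), -14) = -1*(-24) = 24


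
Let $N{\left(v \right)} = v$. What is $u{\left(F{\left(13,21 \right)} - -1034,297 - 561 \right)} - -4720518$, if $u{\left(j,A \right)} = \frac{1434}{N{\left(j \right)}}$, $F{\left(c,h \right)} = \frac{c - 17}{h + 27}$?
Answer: $\frac{58567484034}{12407} \approx 4.7205 \cdot 10^{6}$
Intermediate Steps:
$F{\left(c,h \right)} = \frac{-17 + c}{27 + h}$
$u{\left(j,A \right)} = \frac{1434}{j}$
$u{\left(F{\left(13,21 \right)} - -1034,297 - 561 \right)} - -4720518 = \frac{1434}{\frac{-17 + 13}{27 + 21} - -1034} - -4720518 = \frac{1434}{\frac{1}{48} \left(-4\right) + 1034} + 4720518 = \frac{1434}{- \frac{1}{12} + 1034} + 4720518 = \frac{1434}{\frac{12407}{12}} + 4720518 = 1434 \cdot \frac{12}{12407} + 4720518 = \frac{17208}{12407} + 4720518 = \frac{58567484034}{12407}$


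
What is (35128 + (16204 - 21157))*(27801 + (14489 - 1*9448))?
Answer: 991007350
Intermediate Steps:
(35128 + (16204 - 21157))*(27801 + (14489 - 1*9448)) = (35128 - 4953)*(27801 + (14489 - 9448)) = 30175*(27801 + 5041) = 30175*32842 = 991007350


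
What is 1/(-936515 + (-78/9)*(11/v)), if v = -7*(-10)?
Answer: -105/98334218 ≈ -1.0678e-6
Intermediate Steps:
v = 70
1/(-936515 + (-78/9)*(11/v)) = 1/(-936515 + (-78/9)*(11/70)) = 1/(-936515 + ((⅑)*(-78))*(11*(1/70))) = 1/(-936515 - 26/3*11/70) = 1/(-936515 - 143/105) = 1/(-98334218/105) = -105/98334218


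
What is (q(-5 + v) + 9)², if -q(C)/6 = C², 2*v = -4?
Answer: 81225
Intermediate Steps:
v = -2 (v = (½)*(-4) = -2)
q(C) = -6*C²
(q(-5 + v) + 9)² = (-6*(-5 - 2)² + 9)² = (-6*(-7)² + 9)² = (-6*49 + 9)² = (-294 + 9)² = (-285)² = 81225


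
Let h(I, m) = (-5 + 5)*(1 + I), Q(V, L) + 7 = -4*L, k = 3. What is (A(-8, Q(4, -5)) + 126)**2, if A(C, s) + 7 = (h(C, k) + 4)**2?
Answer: 18225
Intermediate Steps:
Q(V, L) = -7 - 4*L
h(I, m) = 0 (h(I, m) = 0*(1 + I) = 0)
A(C, s) = 9 (A(C, s) = -7 + (0 + 4)**2 = -7 + 4**2 = -7 + 16 = 9)
(A(-8, Q(4, -5)) + 126)**2 = (9 + 126)**2 = 135**2 = 18225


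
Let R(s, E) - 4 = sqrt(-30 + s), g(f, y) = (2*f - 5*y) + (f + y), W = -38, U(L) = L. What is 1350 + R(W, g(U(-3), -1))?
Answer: 1354 + 2*I*sqrt(17) ≈ 1354.0 + 8.2462*I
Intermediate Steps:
g(f, y) = -4*y + 3*f (g(f, y) = (-5*y + 2*f) + (f + y) = -4*y + 3*f)
R(s, E) = 4 + sqrt(-30 + s)
1350 + R(W, g(U(-3), -1)) = 1350 + (4 + sqrt(-30 - 38)) = 1350 + (4 + sqrt(-68)) = 1350 + (4 + 2*I*sqrt(17)) = 1354 + 2*I*sqrt(17)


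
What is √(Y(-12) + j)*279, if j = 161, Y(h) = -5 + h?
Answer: 3348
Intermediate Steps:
√(Y(-12) + j)*279 = √((-5 - 12) + 161)*279 = √(-17 + 161)*279 = √144*279 = 12*279 = 3348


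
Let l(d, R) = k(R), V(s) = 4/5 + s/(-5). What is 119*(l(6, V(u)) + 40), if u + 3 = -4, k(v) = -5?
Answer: 4165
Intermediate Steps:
u = -7 (u = -3 - 4 = -7)
V(s) = ⅘ - s/5 (V(s) = 4*(⅕) + s*(-⅕) = ⅘ - s/5)
l(d, R) = -5
119*(l(6, V(u)) + 40) = 119*(-5 + 40) = 119*35 = 4165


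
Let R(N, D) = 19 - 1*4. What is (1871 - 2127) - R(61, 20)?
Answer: -271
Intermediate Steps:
R(N, D) = 15 (R(N, D) = 19 - 4 = 15)
(1871 - 2127) - R(61, 20) = (1871 - 2127) - 1*15 = -256 - 15 = -271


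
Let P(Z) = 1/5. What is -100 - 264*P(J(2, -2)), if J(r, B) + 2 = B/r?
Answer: -764/5 ≈ -152.80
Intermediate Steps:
J(r, B) = -2 + B/r
P(Z) = 1/5
-100 - 264*P(J(2, -2)) = -100 - 264*1/5 = -100 - 264/5 = -764/5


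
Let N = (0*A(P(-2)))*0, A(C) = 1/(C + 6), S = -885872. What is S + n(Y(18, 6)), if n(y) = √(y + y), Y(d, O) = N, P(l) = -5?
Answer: -885872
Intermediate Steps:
A(C) = 1/(6 + C)
N = 0 (N = (0/(6 - 5))*0 = (0/1)*0 = (0*1)*0 = 0*0 = 0)
Y(d, O) = 0
n(y) = √2*√y (n(y) = √(2*y) = √2*√y)
S + n(Y(18, 6)) = -885872 + √2*√0 = -885872 + √2*0 = -885872 + 0 = -885872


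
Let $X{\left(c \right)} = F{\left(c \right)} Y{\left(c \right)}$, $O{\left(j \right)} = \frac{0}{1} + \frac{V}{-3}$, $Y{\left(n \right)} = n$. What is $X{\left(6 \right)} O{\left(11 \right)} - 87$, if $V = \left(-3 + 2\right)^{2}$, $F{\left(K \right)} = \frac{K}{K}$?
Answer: $-89$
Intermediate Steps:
$F{\left(K \right)} = 1$
$V = 1$ ($V = \left(-1\right)^{2} = 1$)
$O{\left(j \right)} = - \frac{1}{3}$ ($O{\left(j \right)} = \frac{0}{1} + 1 \frac{1}{-3} = 0 \cdot 1 + 1 \left(- \frac{1}{3}\right) = 0 - \frac{1}{3} = - \frac{1}{3}$)
$X{\left(c \right)} = c$ ($X{\left(c \right)} = 1 c = c$)
$X{\left(6 \right)} O{\left(11 \right)} - 87 = 6 \left(- \frac{1}{3}\right) - 87 = -2 - 87 = -89$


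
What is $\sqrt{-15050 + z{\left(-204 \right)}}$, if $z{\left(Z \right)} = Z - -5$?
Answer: $i \sqrt{15249} \approx 123.49 i$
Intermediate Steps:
$z{\left(Z \right)} = 5 + Z$ ($z{\left(Z \right)} = Z + 5 = 5 + Z$)
$\sqrt{-15050 + z{\left(-204 \right)}} = \sqrt{-15050 + \left(5 - 204\right)} = \sqrt{-15050 - 199} = \sqrt{-15249} = i \sqrt{15249}$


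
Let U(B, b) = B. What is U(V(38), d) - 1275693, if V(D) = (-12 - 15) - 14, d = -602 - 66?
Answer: -1275734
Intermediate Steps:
d = -668
V(D) = -41 (V(D) = -27 - 14 = -41)
U(V(38), d) - 1275693 = -41 - 1275693 = -1275734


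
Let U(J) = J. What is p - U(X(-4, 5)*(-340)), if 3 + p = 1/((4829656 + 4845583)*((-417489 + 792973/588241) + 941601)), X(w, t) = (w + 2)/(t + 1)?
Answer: -1041040536218833750892/8948772517640419905 ≈ -116.33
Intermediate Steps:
X(w, t) = (2 + w)/(1 + t)
p = -8948772517639831664/2982924172546806635 (p = -3 + 1/((4829656 + 4845583)*((-417489 + 792973/588241) + 941601)) = -3 + 1/(9675239*((-417489 + 792973*(1/588241)) + 941601)) = -3 + 1/(9675239*((-417489 + 792973/588241) + 941601)) = -3 + 1/(9675239*(-245583353876/588241 + 941601)) = -3 + 1/(9675239*(308304959965/588241)) = -3 + (1/9675239)*(588241/308304959965) = -3 + 588241/2982924172546806635 = -8948772517639831664/2982924172546806635 ≈ -3.0000)
p - U(X(-4, 5)*(-340)) = -8948772517639831664/2982924172546806635 - (2 - 4)/(1 + 5)*(-340) = -8948772517639831664/2982924172546806635 - -2/6*(-340) = -8948772517639831664/2982924172546806635 - (⅙)*(-2)*(-340) = -8948772517639831664/2982924172546806635 - (-1)*(-340)/3 = -8948772517639831664/2982924172546806635 - 1*340/3 = -8948772517639831664/2982924172546806635 - 340/3 = -1041040536218833750892/8948772517640419905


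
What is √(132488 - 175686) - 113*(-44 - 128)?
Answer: 19436 + I*√43198 ≈ 19436.0 + 207.84*I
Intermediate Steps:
√(132488 - 175686) - 113*(-44 - 128) = √(-43198) - 113*(-172) = I*√43198 - 1*(-19436) = I*√43198 + 19436 = 19436 + I*√43198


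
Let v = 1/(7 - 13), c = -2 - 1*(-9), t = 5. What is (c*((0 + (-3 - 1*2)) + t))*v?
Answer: 0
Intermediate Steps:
c = 7 (c = -2 + 9 = 7)
v = -⅙ (v = 1/(-6) = -⅙ ≈ -0.16667)
(c*((0 + (-3 - 1*2)) + t))*v = (7*((0 + (-3 - 1*2)) + 5))*(-⅙) = (7*((0 + (-3 - 2)) + 5))*(-⅙) = (7*((0 - 5) + 5))*(-⅙) = (7*(-5 + 5))*(-⅙) = (7*0)*(-⅙) = 0*(-⅙) = 0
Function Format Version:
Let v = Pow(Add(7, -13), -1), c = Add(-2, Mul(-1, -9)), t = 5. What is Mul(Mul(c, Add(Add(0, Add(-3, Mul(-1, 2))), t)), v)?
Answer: 0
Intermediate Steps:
c = 7 (c = Add(-2, 9) = 7)
v = Rational(-1, 6) (v = Pow(-6, -1) = Rational(-1, 6) ≈ -0.16667)
Mul(Mul(c, Add(Add(0, Add(-3, Mul(-1, 2))), t)), v) = Mul(Mul(7, Add(Add(0, Add(-3, Mul(-1, 2))), 5)), Rational(-1, 6)) = Mul(Mul(7, Add(Add(0, Add(-3, -2)), 5)), Rational(-1, 6)) = Mul(Mul(7, Add(Add(0, -5), 5)), Rational(-1, 6)) = Mul(Mul(7, Add(-5, 5)), Rational(-1, 6)) = Mul(Mul(7, 0), Rational(-1, 6)) = Mul(0, Rational(-1, 6)) = 0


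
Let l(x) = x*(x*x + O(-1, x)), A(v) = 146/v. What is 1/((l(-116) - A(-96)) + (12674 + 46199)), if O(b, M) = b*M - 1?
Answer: -48/72737351 ≈ -6.5991e-7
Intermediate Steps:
O(b, M) = -1 + M*b (O(b, M) = M*b - 1 = -1 + M*b)
l(x) = x*(-1 + x² - x) (l(x) = x*(x*x + (-1 + x*(-1))) = x*(x² + (-1 - x)) = x*(-1 + x² - x))
1/((l(-116) - A(-96)) + (12674 + 46199)) = 1/((-116*(-1 + (-116)² - 1*(-116)) - 146/(-96)) + (12674 + 46199)) = 1/((-116*(-1 + 13456 + 116) - 146*(-1)/96) + 58873) = 1/((-116*13571 - 1*(-73/48)) + 58873) = 1/((-1574236 + 73/48) + 58873) = 1/(-75563255/48 + 58873) = 1/(-72737351/48) = -48/72737351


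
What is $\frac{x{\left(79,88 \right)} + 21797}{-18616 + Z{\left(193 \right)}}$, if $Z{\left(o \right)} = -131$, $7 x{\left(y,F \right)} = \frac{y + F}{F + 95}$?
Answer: $- \frac{27922124}{24014907} \approx -1.1627$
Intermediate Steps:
$x{\left(y,F \right)} = \frac{F + y}{7 \left(95 + F\right)}$ ($x{\left(y,F \right)} = \frac{\left(y + F\right) \frac{1}{F + 95}}{7} = \frac{\left(F + y\right) \frac{1}{95 + F}}{7} = \frac{\frac{1}{95 + F} \left(F + y\right)}{7} = \frac{F + y}{7 \left(95 + F\right)}$)
$\frac{x{\left(79,88 \right)} + 21797}{-18616 + Z{\left(193 \right)}} = \frac{\frac{88 + 79}{7 \left(95 + 88\right)} + 21797}{-18616 - 131} = \frac{\frac{1}{7} \cdot \frac{1}{183} \cdot 167 + 21797}{-18747} = \left(\frac{1}{7} \cdot \frac{1}{183} \cdot 167 + 21797\right) \left(- \frac{1}{18747}\right) = \left(\frac{167}{1281} + 21797\right) \left(- \frac{1}{18747}\right) = \frac{27922124}{1281} \left(- \frac{1}{18747}\right) = - \frac{27922124}{24014907}$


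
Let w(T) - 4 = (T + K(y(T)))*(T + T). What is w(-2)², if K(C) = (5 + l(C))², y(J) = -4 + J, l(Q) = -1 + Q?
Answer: 16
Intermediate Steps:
K(C) = (4 + C)² (K(C) = (5 + (-1 + C))² = (4 + C)²)
w(T) = 4 + 2*T*(T + T²) (w(T) = 4 + (T + (4 + (-4 + T))²)*(T + T) = 4 + (T + T²)*(2*T) = 4 + 2*T*(T + T²))
w(-2)² = (4 + 2*(-2)² + 2*(-2)³)² = (4 + 2*4 + 2*(-8))² = (4 + 8 - 16)² = (-4)² = 16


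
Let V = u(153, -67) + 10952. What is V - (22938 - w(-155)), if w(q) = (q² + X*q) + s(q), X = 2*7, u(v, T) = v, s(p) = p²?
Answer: 34047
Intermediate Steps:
X = 14
V = 11105 (V = 153 + 10952 = 11105)
w(q) = 2*q² + 14*q (w(q) = (q² + 14*q) + q² = 2*q² + 14*q)
V - (22938 - w(-155)) = 11105 - (22938 - 2*(-155)*(7 - 155)) = 11105 - (22938 - 2*(-155)*(-148)) = 11105 - (22938 - 1*45880) = 11105 - (22938 - 45880) = 11105 - 1*(-22942) = 11105 + 22942 = 34047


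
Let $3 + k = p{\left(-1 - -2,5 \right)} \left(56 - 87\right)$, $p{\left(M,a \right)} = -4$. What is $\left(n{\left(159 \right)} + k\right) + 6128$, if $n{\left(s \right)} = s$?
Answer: $6408$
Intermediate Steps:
$k = 121$ ($k = -3 - 4 \left(56 - 87\right) = -3 - -124 = -3 + 124 = 121$)
$\left(n{\left(159 \right)} + k\right) + 6128 = \left(159 + 121\right) + 6128 = 280 + 6128 = 6408$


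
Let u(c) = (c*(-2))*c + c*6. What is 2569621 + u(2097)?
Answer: -6212615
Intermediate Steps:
u(c) = -2*c² + 6*c (u(c) = (-2*c)*c + 6*c = -2*c² + 6*c)
2569621 + u(2097) = 2569621 + 2*2097*(3 - 1*2097) = 2569621 + 2*2097*(3 - 2097) = 2569621 + 2*2097*(-2094) = 2569621 - 8782236 = -6212615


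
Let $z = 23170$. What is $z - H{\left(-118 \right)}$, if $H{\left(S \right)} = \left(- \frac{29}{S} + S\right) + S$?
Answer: $\frac{2761879}{118} \approx 23406.0$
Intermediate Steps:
$H{\left(S \right)} = - \frac{29}{S} + 2 S$ ($H{\left(S \right)} = \left(S - \frac{29}{S}\right) + S = - \frac{29}{S} + 2 S$)
$z - H{\left(-118 \right)} = 23170 - \left(- \frac{29}{-118} + 2 \left(-118\right)\right) = 23170 - \left(\left(-29\right) \left(- \frac{1}{118}\right) - 236\right) = 23170 - \left(\frac{29}{118} - 236\right) = 23170 - - \frac{27819}{118} = 23170 + \frac{27819}{118} = \frac{2761879}{118}$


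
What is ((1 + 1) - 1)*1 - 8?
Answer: -7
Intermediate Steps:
((1 + 1) - 1)*1 - 8 = (2 - 1)*1 - 8 = 1*1 - 8 = 1 - 8 = -7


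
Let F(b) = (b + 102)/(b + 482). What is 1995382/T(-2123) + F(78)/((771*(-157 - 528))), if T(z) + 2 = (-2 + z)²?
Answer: 1405106161493/3179811404140 ≈ 0.44188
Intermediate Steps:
F(b) = (102 + b)/(482 + b)
T(z) = -2 + (-2 + z)²
1995382/T(-2123) + F(78)/((771*(-157 - 528))) = 1995382/(-2 + (-2 - 2123)²) + ((102 + 78)/(482 + 78))/((771*(-157 - 528))) = 1995382/(-2 + (-2125)²) + (180/560)/((771*(-685))) = 1995382/(-2 + 4515625) + ((1/560)*180)/(-528135) = 1995382/4515623 + (9/28)*(-1/528135) = 1995382*(1/4515623) - 3/4929260 = 1995382/4515623 - 3/4929260 = 1405106161493/3179811404140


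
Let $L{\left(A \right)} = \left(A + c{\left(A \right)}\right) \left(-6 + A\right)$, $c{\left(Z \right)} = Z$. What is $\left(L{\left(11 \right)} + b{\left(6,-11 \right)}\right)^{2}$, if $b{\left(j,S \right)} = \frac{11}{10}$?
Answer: $\frac{1234321}{100} \approx 12343.0$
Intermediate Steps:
$b{\left(j,S \right)} = \frac{11}{10}$ ($b{\left(j,S \right)} = 11 \cdot \frac{1}{10} = \frac{11}{10}$)
$L{\left(A \right)} = 2 A \left(-6 + A\right)$ ($L{\left(A \right)} = \left(A + A\right) \left(-6 + A\right) = 2 A \left(-6 + A\right)$)
$\left(L{\left(11 \right)} + b{\left(6,-11 \right)}\right)^{2} = \left(2 \cdot 11 \left(-6 + 11\right) + \frac{11}{10}\right)^{2} = \left(2 \cdot 11 \cdot 5 + \frac{11}{10}\right)^{2} = \left(110 + \frac{11}{10}\right)^{2} = \left(\frac{1111}{10}\right)^{2} = \frac{1234321}{100}$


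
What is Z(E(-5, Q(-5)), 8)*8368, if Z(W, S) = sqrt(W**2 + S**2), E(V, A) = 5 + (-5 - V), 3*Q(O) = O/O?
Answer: 8368*sqrt(89) ≈ 78944.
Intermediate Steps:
Q(O) = 1/3 (Q(O) = (O/O)/3 = (1/3)*1 = 1/3)
E(V, A) = -V
Z(W, S) = sqrt(S**2 + W**2)
Z(E(-5, Q(-5)), 8)*8368 = sqrt(8**2 + (-1*(-5))**2)*8368 = sqrt(64 + 5**2)*8368 = sqrt(64 + 25)*8368 = sqrt(89)*8368 = 8368*sqrt(89)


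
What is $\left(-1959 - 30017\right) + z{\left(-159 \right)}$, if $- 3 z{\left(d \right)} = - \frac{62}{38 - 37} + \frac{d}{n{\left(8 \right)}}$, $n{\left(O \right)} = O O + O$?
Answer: $- \frac{2300731}{72} \approx -31955.0$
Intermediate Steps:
$n{\left(O \right)} = O + O^{2}$ ($n{\left(O \right)} = O^{2} + O = O + O^{2}$)
$z{\left(d \right)} = \frac{62}{3} - \frac{d}{216}$ ($z{\left(d \right)} = - \frac{- \frac{62}{38 - 37} + \frac{d}{8 \left(1 + 8\right)}}{3} = - \frac{- \frac{62}{1} + \frac{d}{8 \cdot 9}}{3} = - \frac{\left(-62\right) 1 + \frac{d}{72}}{3} = - \frac{-62 + d \frac{1}{72}}{3} = - \frac{-62 + \frac{d}{72}}{3} = \frac{62}{3} - \frac{d}{216}$)
$\left(-1959 - 30017\right) + z{\left(-159 \right)} = \left(-1959 - 30017\right) + \left(\frac{62}{3} - - \frac{53}{72}\right) = -31976 + \left(\frac{62}{3} + \frac{53}{72}\right) = -31976 + \frac{1541}{72} = - \frac{2300731}{72}$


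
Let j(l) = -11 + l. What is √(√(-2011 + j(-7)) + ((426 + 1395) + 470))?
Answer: √(2291 + I*√2029) ≈ 47.867 + 0.4705*I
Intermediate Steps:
√(√(-2011 + j(-7)) + ((426 + 1395) + 470)) = √(√(-2011 + (-11 - 7)) + ((426 + 1395) + 470)) = √(√(-2011 - 18) + (1821 + 470)) = √(√(-2029) + 2291) = √(I*√2029 + 2291) = √(2291 + I*√2029)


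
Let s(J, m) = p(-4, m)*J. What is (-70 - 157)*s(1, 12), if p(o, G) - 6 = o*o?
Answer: -4994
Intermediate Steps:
p(o, G) = 6 + o² (p(o, G) = 6 + o*o = 6 + o²)
s(J, m) = 22*J (s(J, m) = (6 + (-4)²)*J = (6 + 16)*J = 22*J)
(-70 - 157)*s(1, 12) = (-70 - 157)*(22*1) = -227*22 = -4994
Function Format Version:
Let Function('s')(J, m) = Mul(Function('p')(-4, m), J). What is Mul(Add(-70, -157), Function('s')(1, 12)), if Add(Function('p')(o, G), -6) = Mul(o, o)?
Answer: -4994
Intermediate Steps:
Function('p')(o, G) = Add(6, Pow(o, 2)) (Function('p')(o, G) = Add(6, Mul(o, o)) = Add(6, Pow(o, 2)))
Function('s')(J, m) = Mul(22, J) (Function('s')(J, m) = Mul(Add(6, Pow(-4, 2)), J) = Mul(Add(6, 16), J) = Mul(22, J))
Mul(Add(-70, -157), Function('s')(1, 12)) = Mul(Add(-70, -157), Mul(22, 1)) = Mul(-227, 22) = -4994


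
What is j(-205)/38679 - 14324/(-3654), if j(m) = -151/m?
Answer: 18929723489/4828879755 ≈ 3.9201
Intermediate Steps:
j(-205)/38679 - 14324/(-3654) = -151/(-205)/38679 - 14324/(-3654) = -151*(-1/205)*(1/38679) - 14324*(-1/3654) = (151/205)*(1/38679) + 7162/1827 = 151/7929195 + 7162/1827 = 18929723489/4828879755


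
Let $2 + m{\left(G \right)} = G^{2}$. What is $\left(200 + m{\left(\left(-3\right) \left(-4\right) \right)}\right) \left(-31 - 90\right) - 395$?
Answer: $-41777$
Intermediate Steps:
$m{\left(G \right)} = -2 + G^{2}$
$\left(200 + m{\left(\left(-3\right) \left(-4\right) \right)}\right) \left(-31 - 90\right) - 395 = \left(200 - \left(2 - \left(\left(-3\right) \left(-4\right)\right)^{2}\right)\right) \left(-31 - 90\right) - 395 = \left(200 - \left(2 - 12^{2}\right)\right) \left(-121\right) - 395 = \left(200 + \left(-2 + 144\right)\right) \left(-121\right) - 395 = \left(200 + 142\right) \left(-121\right) - 395 = 342 \left(-121\right) - 395 = -41382 - 395 = -41777$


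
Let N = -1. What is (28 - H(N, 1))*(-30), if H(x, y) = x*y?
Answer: -870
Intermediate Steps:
(28 - H(N, 1))*(-30) = (28 - (-1))*(-30) = (28 - 1*(-1))*(-30) = (28 + 1)*(-30) = 29*(-30) = -870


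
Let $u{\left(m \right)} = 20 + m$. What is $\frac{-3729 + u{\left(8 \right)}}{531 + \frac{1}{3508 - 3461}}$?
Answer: $- \frac{173947}{24958} \approx -6.9696$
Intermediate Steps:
$\frac{-3729 + u{\left(8 \right)}}{531 + \frac{1}{3508 - 3461}} = \frac{-3729 + \left(20 + 8\right)}{531 + \frac{1}{3508 - 3461}} = \frac{-3729 + 28}{531 + \frac{1}{47}} = - \frac{3701}{531 + \frac{1}{47}} = - \frac{3701}{\frac{24958}{47}} = \left(-3701\right) \frac{47}{24958} = - \frac{173947}{24958}$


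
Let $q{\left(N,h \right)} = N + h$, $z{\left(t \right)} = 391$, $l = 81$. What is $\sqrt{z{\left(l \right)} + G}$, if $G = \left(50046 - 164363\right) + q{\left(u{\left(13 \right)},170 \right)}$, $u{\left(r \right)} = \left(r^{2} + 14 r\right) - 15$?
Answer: $2 i \sqrt{28355} \approx 336.78 i$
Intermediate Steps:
$u{\left(r \right)} = -15 + r^{2} + 14 r$
$G = -113811$ ($G = \left(50046 - 164363\right) + \left(\left(-15 + 13^{2} + 14 \cdot 13\right) + 170\right) = -114317 + \left(\left(-15 + 169 + 182\right) + 170\right) = -114317 + \left(336 + 170\right) = -114317 + 506 = -113811$)
$\sqrt{z{\left(l \right)} + G} = \sqrt{391 - 113811} = \sqrt{-113420} = 2 i \sqrt{28355}$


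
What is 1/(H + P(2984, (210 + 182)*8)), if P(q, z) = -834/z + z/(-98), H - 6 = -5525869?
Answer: -1568/8664603777 ≈ -1.8097e-7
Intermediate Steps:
H = -5525863 (H = 6 - 5525869 = -5525863)
P(q, z) = -834/z - z/98 (P(q, z) = -834/z + z*(-1/98) = -834/z - z/98)
1/(H + P(2984, (210 + 182)*8)) = 1/(-5525863 + (-834*1/(8*(210 + 182)) - (210 + 182)*8/98)) = 1/(-5525863 + (-834/(392*8) - 4*8)) = 1/(-5525863 + (-834/3136 - 1/98*3136)) = 1/(-5525863 + (-834*1/3136 - 32)) = 1/(-5525863 + (-417/1568 - 32)) = 1/(-5525863 - 50593/1568) = 1/(-8664603777/1568) = -1568/8664603777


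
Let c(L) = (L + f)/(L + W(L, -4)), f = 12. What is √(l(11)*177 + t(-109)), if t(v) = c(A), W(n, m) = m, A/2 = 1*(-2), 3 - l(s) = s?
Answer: I*√1417 ≈ 37.643*I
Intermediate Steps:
l(s) = 3 - s
A = -4 (A = 2*(1*(-2)) = 2*(-2) = -4)
c(L) = (12 + L)/(-4 + L) (c(L) = (L + 12)/(L - 4) = (12 + L)/(-4 + L))
t(v) = -1 (t(v) = (12 - 4)/(-4 - 4) = 8/(-8) = -⅛*8 = -1)
√(l(11)*177 + t(-109)) = √((3 - 1*11)*177 - 1) = √((3 - 11)*177 - 1) = √(-8*177 - 1) = √(-1416 - 1) = √(-1417) = I*√1417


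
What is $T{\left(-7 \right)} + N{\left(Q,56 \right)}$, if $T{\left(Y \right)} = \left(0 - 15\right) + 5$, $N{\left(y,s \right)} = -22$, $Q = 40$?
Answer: $-32$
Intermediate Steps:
$T{\left(Y \right)} = -10$ ($T{\left(Y \right)} = -15 + 5 = -10$)
$T{\left(-7 \right)} + N{\left(Q,56 \right)} = -10 - 22 = -32$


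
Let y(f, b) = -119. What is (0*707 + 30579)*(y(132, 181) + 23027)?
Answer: 700503732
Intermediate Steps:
(0*707 + 30579)*(y(132, 181) + 23027) = (0*707 + 30579)*(-119 + 23027) = (0 + 30579)*22908 = 30579*22908 = 700503732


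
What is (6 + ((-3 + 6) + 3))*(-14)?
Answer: -168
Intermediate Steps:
(6 + ((-3 + 6) + 3))*(-14) = (6 + (3 + 3))*(-14) = (6 + 6)*(-14) = 12*(-14) = -168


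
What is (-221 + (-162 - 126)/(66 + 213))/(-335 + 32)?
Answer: 6883/9393 ≈ 0.73278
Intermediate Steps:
(-221 + (-162 - 126)/(66 + 213))/(-335 + 32) = (-221 - 288/279)/(-303) = (-221 - 288*1/279)*(-1/303) = (-221 - 32/31)*(-1/303) = -6883/31*(-1/303) = 6883/9393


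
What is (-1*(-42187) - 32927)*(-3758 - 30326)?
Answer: -315617840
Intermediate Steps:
(-1*(-42187) - 32927)*(-3758 - 30326) = (42187 - 32927)*(-34084) = 9260*(-34084) = -315617840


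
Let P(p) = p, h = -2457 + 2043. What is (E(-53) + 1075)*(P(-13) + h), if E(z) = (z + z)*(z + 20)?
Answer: -1952671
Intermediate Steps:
h = -414
E(z) = 2*z*(20 + z) (E(z) = (2*z)*(20 + z) = 2*z*(20 + z))
(E(-53) + 1075)*(P(-13) + h) = (2*(-53)*(20 - 53) + 1075)*(-13 - 414) = (2*(-53)*(-33) + 1075)*(-427) = (3498 + 1075)*(-427) = 4573*(-427) = -1952671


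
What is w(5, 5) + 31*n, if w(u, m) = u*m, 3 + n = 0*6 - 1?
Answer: -99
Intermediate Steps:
n = -4 (n = -3 + (0*6 - 1) = -3 + (0 - 1) = -3 - 1 = -4)
w(u, m) = m*u
w(5, 5) + 31*n = 5*5 + 31*(-4) = 25 - 124 = -99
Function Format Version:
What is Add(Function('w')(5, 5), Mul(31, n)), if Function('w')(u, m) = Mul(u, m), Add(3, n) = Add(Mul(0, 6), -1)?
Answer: -99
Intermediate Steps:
n = -4 (n = Add(-3, Add(Mul(0, 6), -1)) = Add(-3, Add(0, -1)) = Add(-3, -1) = -4)
Function('w')(u, m) = Mul(m, u)
Add(Function('w')(5, 5), Mul(31, n)) = Add(Mul(5, 5), Mul(31, -4)) = Add(25, -124) = -99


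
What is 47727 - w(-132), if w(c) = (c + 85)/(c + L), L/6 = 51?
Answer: 8304545/174 ≈ 47727.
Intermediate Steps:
L = 306 (L = 6*51 = 306)
w(c) = (85 + c)/(306 + c) (w(c) = (c + 85)/(c + 306) = (85 + c)/(306 + c))
47727 - w(-132) = 47727 - (85 - 132)/(306 - 132) = 47727 - (-47)/174 = 47727 - 1*(-47/174) = 47727 + 47/174 = 8304545/174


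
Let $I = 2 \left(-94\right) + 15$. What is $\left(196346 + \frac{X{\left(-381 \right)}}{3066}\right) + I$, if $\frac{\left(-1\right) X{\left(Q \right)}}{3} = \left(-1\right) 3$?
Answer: $\frac{200488809}{1022} \approx 1.9617 \cdot 10^{5}$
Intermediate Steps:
$X{\left(Q \right)} = 9$ ($X{\left(Q \right)} = - 3 \left(\left(-1\right) 3\right) = \left(-3\right) \left(-3\right) = 9$)
$I = -173$ ($I = -188 + 15 = -173$)
$\left(196346 + \frac{X{\left(-381 \right)}}{3066}\right) + I = \left(196346 + \frac{9}{3066}\right) - 173 = \left(196346 + 9 \cdot \frac{1}{3066}\right) - 173 = \left(196346 + \frac{3}{1022}\right) - 173 = \frac{200665615}{1022} - 173 = \frac{200488809}{1022}$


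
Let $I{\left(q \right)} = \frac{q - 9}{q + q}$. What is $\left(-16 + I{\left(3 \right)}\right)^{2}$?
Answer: $289$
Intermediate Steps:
$I{\left(q \right)} = \frac{-9 + q}{2 q}$
$\left(-16 + I{\left(3 \right)}\right)^{2} = \left(-16 + \frac{-9 + 3}{2 \cdot 3}\right)^{2} = \left(-16 + \frac{1}{2} \cdot \frac{1}{3} \left(-6\right)\right)^{2} = \left(-16 - 1\right)^{2} = \left(-17\right)^{2} = 289$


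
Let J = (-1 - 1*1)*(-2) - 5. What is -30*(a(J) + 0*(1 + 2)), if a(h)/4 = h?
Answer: 120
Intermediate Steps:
J = -1 (J = (-1 - 1)*(-2) - 5 = -2*(-2) - 5 = 4 - 5 = -1)
a(h) = 4*h
-30*(a(J) + 0*(1 + 2)) = -30*(4*(-1) + 0*(1 + 2)) = -30*(-4 + 0*3) = -30*(-4 + 0) = -30*(-4) = 120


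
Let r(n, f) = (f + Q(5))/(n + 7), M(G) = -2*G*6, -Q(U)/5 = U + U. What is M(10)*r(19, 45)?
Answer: 300/13 ≈ 23.077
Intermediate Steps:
Q(U) = -10*U (Q(U) = -5*(U + U) = -10*U)
M(G) = -12*G
r(n, f) = (-50 + f)/(7 + n) (r(n, f) = (f - 10*5)/(n + 7) = (f - 50)/(7 + n) = (-50 + f)/(7 + n))
M(10)*r(19, 45) = (-12*10)*((-50 + 45)/(7 + 19)) = -120*(-5)/26 = -60*(-5)/13 = -120*(-5/26) = 300/13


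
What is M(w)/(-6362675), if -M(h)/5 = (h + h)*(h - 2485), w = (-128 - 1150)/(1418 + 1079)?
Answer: 15863361588/7934267177815 ≈ 0.0019993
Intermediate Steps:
w = -1278/2497 ≈ -0.51181
M(h) = -10*h*(-2485 + h) (M(h) = -5*(h + h)*(h - 2485) = -5*2*h*(-2485 + h) = -10*h*(-2485 + h))
M(w)/(-6362675) = (10*(-1278/2497)*(2485 - 1*(-1278/2497)))/(-6362675) = (10*(-1278/2497)*(2485 + 1278/2497))*(-1/6362675) = (10*(-1278/2497)*(6206323/2497))*(-1/6362675) = -79316807940/6235009*(-1/6362675) = 15863361588/7934267177815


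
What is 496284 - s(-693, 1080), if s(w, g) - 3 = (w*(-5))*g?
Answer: -3245919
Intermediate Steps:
s(w, g) = 3 - 5*g*w (s(w, g) = 3 + (w*(-5))*g = 3 + (-5*w)*g = 3 - 5*g*w)
496284 - s(-693, 1080) = 496284 - (3 - 5*1080*(-693)) = 496284 - (3 + 3742200) = 496284 - 1*3742203 = 496284 - 3742203 = -3245919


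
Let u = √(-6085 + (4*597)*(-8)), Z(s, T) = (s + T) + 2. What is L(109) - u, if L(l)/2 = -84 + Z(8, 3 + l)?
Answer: 76 - I*√25189 ≈ 76.0 - 158.71*I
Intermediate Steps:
Z(s, T) = 2 + T + s (Z(s, T) = (T + s) + 2 = 2 + T + s)
L(l) = -142 + 2*l (L(l) = 2*(-84 + (2 + (3 + l) + 8)) = 2*(-84 + (13 + l)) = 2*(-71 + l) = -142 + 2*l)
u = I*√25189 (u = √(-6085 + 2388*(-8)) = √(-6085 - 19104) = √(-25189) = I*√25189 ≈ 158.71*I)
L(109) - u = (-142 + 2*109) - I*√25189 = (-142 + 218) - I*√25189 = 76 - I*√25189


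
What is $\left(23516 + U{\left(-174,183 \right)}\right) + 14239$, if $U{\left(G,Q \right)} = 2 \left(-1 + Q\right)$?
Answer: $38119$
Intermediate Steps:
$U{\left(G,Q \right)} = -2 + 2 Q$
$\left(23516 + U{\left(-174,183 \right)}\right) + 14239 = \left(23516 + \left(-2 + 2 \cdot 183\right)\right) + 14239 = \left(23516 + \left(-2 + 366\right)\right) + 14239 = \left(23516 + 364\right) + 14239 = 23880 + 14239 = 38119$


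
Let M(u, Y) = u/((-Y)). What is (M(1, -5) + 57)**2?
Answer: 81796/25 ≈ 3271.8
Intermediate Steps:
M(u, Y) = -u/Y (M(u, Y) = u*(-1/Y) = -u/Y)
(M(1, -5) + 57)**2 = (-1*1/(-5) + 57)**2 = (-1*1*(-1/5) + 57)**2 = (1/5 + 57)**2 = (286/5)**2 = 81796/25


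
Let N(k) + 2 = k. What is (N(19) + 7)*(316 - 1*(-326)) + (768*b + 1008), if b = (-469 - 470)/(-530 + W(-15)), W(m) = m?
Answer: 9667872/545 ≈ 17739.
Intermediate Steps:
N(k) = -2 + k
b = 939/545 (b = (-469 - 470)/(-530 - 15) = -939/(-545) = -939*(-1/545) = 939/545 ≈ 1.7229)
(N(19) + 7)*(316 - 1*(-326)) + (768*b + 1008) = ((-2 + 19) + 7)*(316 - 1*(-326)) + (768*(939/545) + 1008) = (17 + 7)*(316 + 326) + (721152/545 + 1008) = 24*642 + 1270512/545 = 15408 + 1270512/545 = 9667872/545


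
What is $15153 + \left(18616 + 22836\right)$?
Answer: $56605$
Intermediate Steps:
$15153 + \left(18616 + 22836\right) = 15153 + 41452 = 56605$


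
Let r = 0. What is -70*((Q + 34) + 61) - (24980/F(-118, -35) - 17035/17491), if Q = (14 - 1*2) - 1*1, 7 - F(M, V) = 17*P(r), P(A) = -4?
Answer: -2033877811/262365 ≈ -7752.1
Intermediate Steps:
F(M, V) = 75 (F(M, V) = 7 - 17*(-4) = 7 - 1*(-68) = 7 + 68 = 75)
Q = 11 (Q = (14 - 2) - 1 = 12 - 1 = 11)
-70*((Q + 34) + 61) - (24980/F(-118, -35) - 17035/17491) = -70*((11 + 34) + 61) - (24980/75 - 17035/17491) = -70*(45 + 61) - (24980*(1/75) - 17035*1/17491) = -70*106 - (4996/15 - 17035/17491) = -7420 - 1*87129511/262365 = -7420 - 87129511/262365 = -2033877811/262365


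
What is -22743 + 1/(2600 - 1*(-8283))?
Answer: -247512068/10883 ≈ -22743.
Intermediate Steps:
-22743 + 1/(2600 - 1*(-8283)) = -22743 + 1/(2600 + 8283) = -22743 + 1/10883 = -247512068/10883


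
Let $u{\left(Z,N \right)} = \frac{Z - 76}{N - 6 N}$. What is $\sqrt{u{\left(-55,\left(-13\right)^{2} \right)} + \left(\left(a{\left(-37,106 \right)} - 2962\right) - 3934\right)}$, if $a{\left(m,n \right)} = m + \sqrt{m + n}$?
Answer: $\frac{\sqrt{-29291270 + 4225 \sqrt{69}}}{65} \approx 83.214 i$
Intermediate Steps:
$u{\left(Z,N \right)} = - \frac{-76 + Z}{5 N}$ ($u{\left(Z,N \right)} = \frac{-76 + Z}{\left(-5\right) N} = \left(-76 + Z\right) \left(- \frac{1}{5 N}\right) = - \frac{-76 + Z}{5 N}$)
$\sqrt{u{\left(-55,\left(-13\right)^{2} \right)} + \left(\left(a{\left(-37,106 \right)} - 2962\right) - 3934\right)} = \sqrt{\frac{76 - -55}{5 \left(-13\right)^{2}} - \left(6933 - \sqrt{-37 + 106}\right)} = \sqrt{\frac{76 + 55}{5 \cdot 169} - \left(6933 - \sqrt{69}\right)} = \sqrt{\frac{1}{5} \cdot \frac{1}{169} \cdot 131 - \left(6933 - \sqrt{69}\right)} = \sqrt{\frac{131}{845} - \left(6933 - \sqrt{69}\right)} = \sqrt{- \frac{5858254}{845} + \sqrt{69}}$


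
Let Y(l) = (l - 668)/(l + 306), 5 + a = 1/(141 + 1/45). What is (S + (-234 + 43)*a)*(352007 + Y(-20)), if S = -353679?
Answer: -112673326328844043/907478 ≈ -1.2416e+11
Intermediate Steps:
a = -31685/6346 (a = -5 + 1/(141 + 1/45) = -5 + 1/(6346/45) = -5 + 45/6346 = -31685/6346 ≈ -4.9929)
Y(l) = (-668 + l)/(306 + l)
(S + (-234 + 43)*a)*(352007 + Y(-20)) = (-353679 + (-234 + 43)*(-31685/6346))*(352007 + (-668 - 20)/(306 - 20)) = (-353679 - 191*(-31685/6346))*(352007 - 688/286) = (-353679 + 6051835/6346)*(352007 + (1/286)*(-688)) = -2238395099*(352007 - 344/143)/6346 = -2238395099/6346*50336657/143 = -112673326328844043/907478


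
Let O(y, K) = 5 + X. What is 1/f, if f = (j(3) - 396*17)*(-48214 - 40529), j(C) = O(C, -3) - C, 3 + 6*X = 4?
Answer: 2/1194451199 ≈ 1.6744e-9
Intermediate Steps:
X = ⅙ (X = -½ + (⅙)*4 = -½ + ⅔ = ⅙ ≈ 0.16667)
O(y, K) = 31/6 (O(y, K) = 5 + ⅙ = 31/6)
j(C) = 31/6 - C
f = 1194451199/2 (f = ((31/6 - 1*3) - 396*17)*(-48214 - 40529) = ((31/6 - 3) - 6732)*(-88743) = (13/6 - 6732)*(-88743) = -40379/6*(-88743) = 1194451199/2 ≈ 5.9723e+8)
1/f = 1/(1194451199/2) = 2/1194451199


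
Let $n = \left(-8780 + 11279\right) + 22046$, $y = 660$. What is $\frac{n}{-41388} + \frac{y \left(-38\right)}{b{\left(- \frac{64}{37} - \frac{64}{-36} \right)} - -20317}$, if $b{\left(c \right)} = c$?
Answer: $- \frac{26932566515}{14737563204} \approx -1.8275$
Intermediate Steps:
$n = 24545$ ($n = 2499 + 22046 = 24545$)
$\frac{n}{-41388} + \frac{y \left(-38\right)}{b{\left(- \frac{64}{37} - \frac{64}{-36} \right)} - -20317} = \frac{24545}{-41388} + \frac{660 \left(-38\right)}{\left(- \frac{64}{37} - \frac{64}{-36}\right) - -20317} = 24545 \left(- \frac{1}{41388}\right) - \frac{25080}{\left(\left(-64\right) \frac{1}{37} - - \frac{16}{9}\right) + 20317} = - \frac{24545}{41388} - \frac{25080}{\left(- \frac{64}{37} + \frac{16}{9}\right) + 20317} = - \frac{24545}{41388} - \frac{25080}{\frac{16}{333} + 20317} = - \frac{24545}{41388} - \frac{25080}{\frac{6765577}{333}} = - \frac{24545}{41388} - \frac{439560}{356083} = - \frac{26932566515}{14737563204}$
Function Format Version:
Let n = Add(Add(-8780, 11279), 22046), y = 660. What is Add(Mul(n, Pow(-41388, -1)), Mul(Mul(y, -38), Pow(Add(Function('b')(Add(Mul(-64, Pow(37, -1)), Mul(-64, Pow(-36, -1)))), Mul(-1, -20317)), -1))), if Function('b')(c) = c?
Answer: Rational(-26932566515, 14737563204) ≈ -1.8275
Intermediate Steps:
n = 24545 (n = Add(2499, 22046) = 24545)
Add(Mul(n, Pow(-41388, -1)), Mul(Mul(y, -38), Pow(Add(Function('b')(Add(Mul(-64, Pow(37, -1)), Mul(-64, Pow(-36, -1)))), Mul(-1, -20317)), -1))) = Add(Mul(24545, Pow(-41388, -1)), Mul(Mul(660, -38), Pow(Add(Add(Mul(-64, Pow(37, -1)), Mul(-64, Pow(-36, -1))), Mul(-1, -20317)), -1))) = Add(Mul(24545, Rational(-1, 41388)), Mul(-25080, Pow(Add(Add(Mul(-64, Rational(1, 37)), Mul(-64, Rational(-1, 36))), 20317), -1))) = Add(Rational(-24545, 41388), Mul(-25080, Pow(Add(Add(Rational(-64, 37), Rational(16, 9)), 20317), -1))) = Add(Rational(-24545, 41388), Mul(-25080, Pow(Add(Rational(16, 333), 20317), -1))) = Add(Rational(-24545, 41388), Mul(-25080, Pow(Rational(6765577, 333), -1))) = Add(Rational(-24545, 41388), Mul(-25080, Rational(333, 6765577))) = Add(Rational(-24545, 41388), Rational(-439560, 356083)) = Rational(-26932566515, 14737563204)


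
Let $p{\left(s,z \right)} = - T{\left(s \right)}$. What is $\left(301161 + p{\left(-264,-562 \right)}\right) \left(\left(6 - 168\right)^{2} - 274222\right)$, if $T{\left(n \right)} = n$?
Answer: $-74746768650$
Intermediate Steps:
$p{\left(s,z \right)} = - s$
$\left(301161 + p{\left(-264,-562 \right)}\right) \left(\left(6 - 168\right)^{2} - 274222\right) = \left(301161 - -264\right) \left(\left(6 - 168\right)^{2} - 274222\right) = \left(301161 + 264\right) \left(\left(-162\right)^{2} - 274222\right) = 301425 \left(26244 - 274222\right) = 301425 \left(-247978\right) = -74746768650$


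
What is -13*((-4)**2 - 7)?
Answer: -117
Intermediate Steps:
-13*((-4)**2 - 7) = -13*(16 - 7) = -13*9 = -117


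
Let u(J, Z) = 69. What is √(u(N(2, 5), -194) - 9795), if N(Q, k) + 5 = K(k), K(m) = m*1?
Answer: I*√9726 ≈ 98.62*I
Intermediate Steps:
K(m) = m
N(Q, k) = -5 + k
√(u(N(2, 5), -194) - 9795) = √(69 - 9795) = √(-9726) = I*√9726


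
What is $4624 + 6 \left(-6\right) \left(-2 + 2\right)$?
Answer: $4624$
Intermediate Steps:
$4624 + 6 \left(-6\right) \left(-2 + 2\right) = 4624 - 0 = 4624 + 0 = 4624$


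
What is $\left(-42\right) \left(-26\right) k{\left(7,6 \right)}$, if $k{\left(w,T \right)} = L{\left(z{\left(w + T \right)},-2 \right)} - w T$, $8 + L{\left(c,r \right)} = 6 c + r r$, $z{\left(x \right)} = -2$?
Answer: $-63336$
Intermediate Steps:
$L{\left(c,r \right)} = -8 + r^{2} + 6 c$ ($L{\left(c,r \right)} = -8 + \left(6 c + r r\right) = -8 + \left(6 c + r^{2}\right) = -8 + \left(r^{2} + 6 c\right) = -8 + r^{2} + 6 c$)
$k{\left(w,T \right)} = -16 - T w$ ($k{\left(w,T \right)} = \left(-8 + \left(-2\right)^{2} + 6 \left(-2\right)\right) - w T = \left(-8 + 4 - 12\right) - T w = -16 - T w$)
$\left(-42\right) \left(-26\right) k{\left(7,6 \right)} = \left(-42\right) \left(-26\right) \left(-16 - 6 \cdot 7\right) = 1092 \left(-16 - 42\right) = 1092 \left(-58\right) = -63336$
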